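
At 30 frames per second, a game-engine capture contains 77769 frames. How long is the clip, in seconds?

2592.3 seconds

Running time = 77769 / (30) = 2592.3 s.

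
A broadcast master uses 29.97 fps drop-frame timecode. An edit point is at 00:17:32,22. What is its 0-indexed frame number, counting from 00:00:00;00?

Complete 10-minute blocks: 1, each 17982 frames → 17982.
Remaining 7 whole minutes in the current block: 1800 + 6 × 1798 = 12588 frames.
Within the current minute: 32 × 30 + 22 − 2 = 980 (labels ;00/;01 skipped at this minute). Total = 17982 + 12588 + 980 = 31550.

31550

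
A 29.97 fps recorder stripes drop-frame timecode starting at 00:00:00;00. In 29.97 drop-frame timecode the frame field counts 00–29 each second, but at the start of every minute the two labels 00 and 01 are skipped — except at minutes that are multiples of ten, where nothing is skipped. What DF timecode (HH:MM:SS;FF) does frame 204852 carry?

Each 10-minute DF block holds 10 × 60 × 30 − 9 × 2 = 17982 frames. 204852 ÷ 17982 → 11 full blocks, remainder 7050.
Within the partial block the first minute is 1800 frames and each further minute 1798, so 3 further minute boundaries passed. Total skipped labels = 18 × 11 + 2 × 3 = 204.
Non-drop label index = 204852 + 204 = 205056; at 30 labels/s that is 01:53:55:06, i.e. DF 01:53:55;06.

01:53:55;06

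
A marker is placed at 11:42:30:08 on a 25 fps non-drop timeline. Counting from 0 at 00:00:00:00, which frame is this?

Total seconds to the label: (11 × 3600 + 42 × 60 + 30) = 42150.
Frame index = 42150 × 25 + 8 = 1053758.

1053758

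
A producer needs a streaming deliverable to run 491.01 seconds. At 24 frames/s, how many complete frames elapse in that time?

11784 frames

Frames = 491.01 × 24 = 294606/25 ≈ 11784.2400.
Complete frames: 11784.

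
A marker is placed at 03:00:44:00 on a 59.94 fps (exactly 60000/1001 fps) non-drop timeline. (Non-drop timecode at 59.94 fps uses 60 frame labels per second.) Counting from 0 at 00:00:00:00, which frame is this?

frame 650640

Total seconds to the label: (3 × 3600 + 0 × 60 + 44) = 10844.
Frame index = 10844 × 60 + 0 = 650640.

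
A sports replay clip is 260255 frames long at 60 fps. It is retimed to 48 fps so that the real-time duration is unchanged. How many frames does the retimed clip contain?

208204 frames

Target frames = source frames × (target rate / source rate) = 260255 × (48)/(60) = 260255 × 4/5 = 208204.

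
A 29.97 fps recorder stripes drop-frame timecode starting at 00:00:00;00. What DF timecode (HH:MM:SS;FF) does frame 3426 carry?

Ten DF minutes hold 17982 frames, so frame 3426 lies in block 0 (frames 0–17981) with 3426 frames into that block.
The block's first minute is 1800 frames and the rest 1798 each; 3426 frames reaches minute 1, so 0 × 18 + 1 × 2 = 2 labels have been skipped so far.
Adding those back, label number 3426 + 2 = 3428 at 30 labels/s is 114 s + 8 f = 0 h 1 min 54 s frame 8, i.e. 00:01:54;08.

00:01:54;08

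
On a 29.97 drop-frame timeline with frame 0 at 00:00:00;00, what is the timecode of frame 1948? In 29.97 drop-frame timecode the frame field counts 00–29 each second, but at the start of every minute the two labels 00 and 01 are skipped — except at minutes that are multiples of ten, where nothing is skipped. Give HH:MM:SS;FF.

00:01:05;00

Each 10-minute DF block holds 10 × 60 × 30 − 9 × 2 = 17982 frames. 1948 ÷ 17982 → 0 full blocks, remainder 1948.
Within the partial block the first minute is 1800 frames and each further minute 1798, so 1 further minute boundary passed. Total skipped labels = 18 × 0 + 2 × 1 = 2.
Non-drop label index = 1948 + 2 = 1950; at 30 labels/s that is 00:01:05:00, i.e. DF 00:01:05;00.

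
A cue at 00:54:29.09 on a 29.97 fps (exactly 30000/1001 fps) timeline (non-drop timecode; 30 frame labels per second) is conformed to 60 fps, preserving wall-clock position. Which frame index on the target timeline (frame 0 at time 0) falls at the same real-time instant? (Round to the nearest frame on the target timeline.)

Source frame index: (0×3600 + 54×60 + 29) × 30 + 9 = 98079.
Real time: 98079 / (30000/1001) = 32725693/10000 s.
Target frame: (32725693/10000) × (60) = 98177079/500 ≈ 196354.158 → 196354.

frame 196354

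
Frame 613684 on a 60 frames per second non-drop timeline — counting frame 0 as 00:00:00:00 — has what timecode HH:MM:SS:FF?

02:50:28:04

613684 ÷ 60 = 10228 full seconds, remainder 4 frames.
10228 s = 2 h 50 min 28 s.
Timecode: 02:50:28:04.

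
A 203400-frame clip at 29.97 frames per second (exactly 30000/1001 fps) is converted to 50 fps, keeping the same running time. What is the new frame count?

339339 frames

Target frames = source frames × (target rate / source rate) = 203400 × (50)/(30000/1001) = 203400 × 1001/600 = 339339.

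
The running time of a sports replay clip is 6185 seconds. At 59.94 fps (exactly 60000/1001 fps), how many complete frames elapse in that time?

Frames = 6185 × 60000/1001 = 371100000/1001 ≈ 370729.2707.
Complete frames: 370729.

370729 frames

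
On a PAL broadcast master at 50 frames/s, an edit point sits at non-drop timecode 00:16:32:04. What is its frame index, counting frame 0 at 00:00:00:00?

frame 49604

Total seconds to the label: (0 × 3600 + 16 × 60 + 32) = 992.
Frame index = 992 × 50 + 4 = 49604.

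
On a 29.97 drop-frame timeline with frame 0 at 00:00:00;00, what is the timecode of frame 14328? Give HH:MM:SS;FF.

00:07:58;02

Ten DF minutes hold 17982 frames, so frame 14328 lies in block 0 (frames 0–17981) with 14328 frames into that block.
The block's first minute is 1800 frames and the rest 1798 each; 14328 frames reaches minute 7, so 0 × 18 + 7 × 2 = 14 labels have been skipped so far.
Adding those back, label number 14328 + 14 = 14342 at 30 labels/s is 478 s + 2 f = 0 h 7 min 58 s frame 2, i.e. 00:07:58;02.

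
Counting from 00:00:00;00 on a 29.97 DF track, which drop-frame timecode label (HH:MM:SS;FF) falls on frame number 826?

00:00:27;16

Each 10-minute DF block holds 10 × 60 × 30 − 9 × 2 = 17982 frames. 826 ÷ 17982 → 0 full blocks, remainder 826.
Within the partial block the first minute is 1800 frames and each further minute 1798, so 0 further minute boundaries passed. Total skipped labels = 18 × 0 + 2 × 0 = 0.
Non-drop label index = 826 + 0 = 826; at 30 labels/s that is 00:00:27:16, i.e. DF 00:00:27;16.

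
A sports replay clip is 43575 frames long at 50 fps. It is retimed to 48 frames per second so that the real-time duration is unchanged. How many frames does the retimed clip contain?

Target frames = source frames × (target rate / source rate) = 43575 × (48)/(50) = 43575 × 24/25 = 41832.

41832 frames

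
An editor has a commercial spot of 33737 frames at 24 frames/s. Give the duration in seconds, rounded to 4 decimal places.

Running time = 33737 × 1/24 = 33737/24 s ≈ 1405.7083 s.

1405.7083 seconds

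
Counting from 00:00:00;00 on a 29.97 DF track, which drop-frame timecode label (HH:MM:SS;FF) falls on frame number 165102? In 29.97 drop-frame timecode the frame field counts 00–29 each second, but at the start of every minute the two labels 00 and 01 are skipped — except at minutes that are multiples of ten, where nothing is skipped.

Each 10-minute DF block holds 10 × 60 × 30 − 9 × 2 = 17982 frames. 165102 ÷ 17982 → 9 full blocks, remainder 3264.
Within the partial block the first minute is 1800 frames and each further minute 1798, so 1 further minute boundary passed. Total skipped labels = 18 × 9 + 2 × 1 = 164.
Non-drop label index = 165102 + 164 = 165266; at 30 labels/s that is 01:31:48:26, i.e. DF 01:31:48;26.

01:31:48;26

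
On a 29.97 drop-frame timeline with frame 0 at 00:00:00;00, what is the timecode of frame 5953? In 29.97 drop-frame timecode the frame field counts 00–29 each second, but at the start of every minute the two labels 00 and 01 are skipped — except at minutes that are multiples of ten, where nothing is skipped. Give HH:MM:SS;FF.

Each 10-minute DF block holds 10 × 60 × 30 − 9 × 2 = 17982 frames. 5953 ÷ 17982 → 0 full blocks, remainder 5953.
Within the partial block the first minute is 1800 frames and each further minute 1798, so 3 further minute boundaries passed. Total skipped labels = 18 × 0 + 2 × 3 = 6.
Non-drop label index = 5953 + 6 = 5959; at 30 labels/s that is 00:03:18:19, i.e. DF 00:03:18;19.

00:03:18;19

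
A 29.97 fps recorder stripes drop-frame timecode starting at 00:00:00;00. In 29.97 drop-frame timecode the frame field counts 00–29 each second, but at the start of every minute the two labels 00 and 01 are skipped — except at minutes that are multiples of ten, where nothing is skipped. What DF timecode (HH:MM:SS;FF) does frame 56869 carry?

00:31:37;15

Ten DF minutes hold 17982 frames, so frame 56869 lies in block 3 (frames 53946–71927) with 2923 frames into that block.
The block's first minute is 1800 frames and the rest 1798 each; 2923 frames reaches minute 1, so 3 × 18 + 1 × 2 = 56 labels have been skipped so far.
Adding those back, label number 56869 + 56 = 56925 at 30 labels/s is 1897 s + 15 f = 0 h 31 min 37 s frame 15, i.e. 00:31:37;15.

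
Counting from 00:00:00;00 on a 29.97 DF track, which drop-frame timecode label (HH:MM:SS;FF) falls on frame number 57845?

00:32:10;03

Ten DF minutes hold 17982 frames, so frame 57845 lies in block 3 (frames 53946–71927) with 3899 frames into that block.
The block's first minute is 1800 frames and the rest 1798 each; 3899 frames reaches minute 2, so 3 × 18 + 2 × 2 = 58 labels have been skipped so far.
Adding those back, label number 57845 + 58 = 57903 at 30 labels/s is 1930 s + 3 f = 0 h 32 min 10 s frame 3, i.e. 00:32:10;03.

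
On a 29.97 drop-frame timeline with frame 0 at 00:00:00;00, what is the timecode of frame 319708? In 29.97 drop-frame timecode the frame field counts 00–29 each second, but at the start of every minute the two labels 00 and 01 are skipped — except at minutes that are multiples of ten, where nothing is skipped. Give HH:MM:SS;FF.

Each 10-minute DF block holds 10 × 60 × 30 − 9 × 2 = 17982 frames. 319708 ÷ 17982 → 17 full blocks, remainder 14014.
Within the partial block the first minute is 1800 frames and each further minute 1798, so 7 further minute boundaries passed. Total skipped labels = 18 × 17 + 2 × 7 = 320.
Non-drop label index = 319708 + 320 = 320028; at 30 labels/s that is 02:57:47:18, i.e. DF 02:57:47;18.

02:57:47;18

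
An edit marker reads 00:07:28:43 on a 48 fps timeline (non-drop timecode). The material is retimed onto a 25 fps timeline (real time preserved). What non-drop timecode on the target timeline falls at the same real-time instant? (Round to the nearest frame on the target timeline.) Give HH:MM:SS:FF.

00:07:28:22

Source frame index: (0×3600 + 7×60 + 28) × 48 + 43 = 21547.
Real time: 21547 / (48) = 21547/48 s.
Target frame: (21547/48) × (25) = 538675/48 ≈ 11222.396 → 11222.
At 25 labels/s: frame 11222 → 00:07:28:22.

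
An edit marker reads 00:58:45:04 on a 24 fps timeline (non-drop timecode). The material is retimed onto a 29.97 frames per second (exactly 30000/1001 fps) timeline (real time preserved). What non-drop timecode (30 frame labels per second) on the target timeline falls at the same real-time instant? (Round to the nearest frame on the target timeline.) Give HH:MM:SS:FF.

00:58:41:19

Source frame index: (0×3600 + 58×60 + 45) × 24 + 4 = 84604.
Real time: 84604 / (24) = 21151/6 s.
Target frame: (21151/6) × (30000/1001) = 8135000/77 ≈ 105649.351 → 105649.
At 30 labels/s: frame 105649 → 00:58:41:19.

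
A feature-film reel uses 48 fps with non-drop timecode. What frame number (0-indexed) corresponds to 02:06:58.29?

365693

Total seconds to the label: (2 × 3600 + 6 × 60 + 58) = 7618.
Frame index = 7618 × 48 + 29 = 365693.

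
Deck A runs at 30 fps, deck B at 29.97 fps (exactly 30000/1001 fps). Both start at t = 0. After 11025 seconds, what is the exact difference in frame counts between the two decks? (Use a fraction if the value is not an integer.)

47250/143 frames

A emits 30 × 11025 = 330750 frames; B emits 30000/1001 × 11025 = 47250000/143.
Difference = 47250/143 frames (≈ 330.4196); B is behind A.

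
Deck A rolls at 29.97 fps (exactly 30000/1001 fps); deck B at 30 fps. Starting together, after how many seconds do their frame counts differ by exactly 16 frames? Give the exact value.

The gap grows by |30 − 30000/1001| = 30/1001 frames per second.
Time for a 16-frame gap: 16 ÷ (30/1001) = 8008/15 s.

8008/15 seconds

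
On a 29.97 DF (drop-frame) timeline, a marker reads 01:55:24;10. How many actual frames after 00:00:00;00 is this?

207522

Complete 10-minute blocks: 11, each 17982 frames → 197802.
Remaining 5 whole minutes in the current block: 1800 + 4 × 1798 = 8992 frames.
Within the current minute: 24 × 30 + 10 − 2 = 728 (labels ;00/;01 skipped at this minute). Total = 197802 + 8992 + 728 = 207522.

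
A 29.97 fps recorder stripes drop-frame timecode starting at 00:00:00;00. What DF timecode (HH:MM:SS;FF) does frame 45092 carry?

00:25:04;18

Ten DF minutes hold 17982 frames, so frame 45092 lies in block 2 (frames 35964–53945) with 9128 frames into that block.
The block's first minute is 1800 frames and the rest 1798 each; 9128 frames reaches minute 5, so 2 × 18 + 5 × 2 = 46 labels have been skipped so far.
Adding those back, label number 45092 + 46 = 45138 at 30 labels/s is 1504 s + 18 f = 0 h 25 min 4 s frame 18, i.e. 00:25:04;18.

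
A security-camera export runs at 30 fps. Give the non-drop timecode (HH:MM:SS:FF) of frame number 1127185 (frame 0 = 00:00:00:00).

1127185 ÷ 30 = 37572 full seconds, remainder 25 frames.
37572 s = 10 h 26 min 12 s.
Timecode: 10:26:12:25.

10:26:12:25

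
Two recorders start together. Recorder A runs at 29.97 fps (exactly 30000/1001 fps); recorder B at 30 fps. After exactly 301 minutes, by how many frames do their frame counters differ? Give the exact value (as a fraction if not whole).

301 min = 18060 s.
A emits 30000/1001 × 18060 = 77400000/143 frames; B emits 30 × 18060 = 541800.
Difference = 77400/143 frames (≈ 541.2587); B is ahead of A.

77400/143 frames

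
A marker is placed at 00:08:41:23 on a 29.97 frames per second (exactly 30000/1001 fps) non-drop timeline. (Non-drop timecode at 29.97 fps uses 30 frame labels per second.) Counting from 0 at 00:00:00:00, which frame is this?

Total seconds to the label: (0 × 3600 + 8 × 60 + 41) = 521.
Frame index = 521 × 30 + 23 = 15653.

15653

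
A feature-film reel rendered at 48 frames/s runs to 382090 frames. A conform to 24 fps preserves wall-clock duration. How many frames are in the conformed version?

191045 frames

Target frames = source frames × (target rate / source rate) = 382090 × (24)/(48) = 382090 × 1/2 = 191045.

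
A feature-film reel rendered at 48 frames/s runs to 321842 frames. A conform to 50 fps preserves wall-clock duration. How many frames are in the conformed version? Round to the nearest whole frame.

Frames at target rate = 321842 × (50) / (48) = 4023025/12 ≈ 335252.083.
Nearest whole frame: 335252.

335252 frames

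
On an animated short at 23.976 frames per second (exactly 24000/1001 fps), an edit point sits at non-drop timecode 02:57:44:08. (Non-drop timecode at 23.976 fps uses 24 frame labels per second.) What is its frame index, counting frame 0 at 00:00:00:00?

Total seconds to the label: (2 × 3600 + 57 × 60 + 44) = 10664.
Frame index = 10664 × 24 + 8 = 255944.

frame 255944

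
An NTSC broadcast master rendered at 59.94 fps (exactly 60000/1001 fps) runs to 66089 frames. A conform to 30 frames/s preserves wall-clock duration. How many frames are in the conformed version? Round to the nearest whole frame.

Frames at target rate = 66089 × (30) / (60000/1001) = 66155089/2000 ≈ 33077.545.
Nearest whole frame: 33078.

33078 frames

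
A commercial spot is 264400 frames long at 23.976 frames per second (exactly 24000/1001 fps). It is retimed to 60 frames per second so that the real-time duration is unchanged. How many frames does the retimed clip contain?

Target frames = source frames × (target rate / source rate) = 264400 × (60)/(24000/1001) = 264400 × 1001/400 = 661661.

661661 frames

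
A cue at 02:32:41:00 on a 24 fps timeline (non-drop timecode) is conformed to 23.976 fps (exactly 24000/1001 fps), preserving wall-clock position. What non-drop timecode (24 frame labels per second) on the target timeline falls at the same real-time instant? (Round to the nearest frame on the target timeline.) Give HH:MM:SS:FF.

02:32:31:20

Source frame index: (2×3600 + 32×60 + 41) × 24 + 0 = 219864.
Real time: 219864 / (24) = 9161 s.
Target frame: (9161) × (24000/1001) = 219864000/1001 ≈ 219644.356 → 219644.
At 24 labels/s: frame 219644 → 02:32:31:20.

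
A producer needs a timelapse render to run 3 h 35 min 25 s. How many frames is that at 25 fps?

323125 frames

3 h 35 min 25 s = 12925 s.
Frames = 12925 × 25 = 323125.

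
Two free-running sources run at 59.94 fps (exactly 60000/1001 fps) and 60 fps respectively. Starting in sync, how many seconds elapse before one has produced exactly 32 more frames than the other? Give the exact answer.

8008/15 seconds

The gap grows by |60 − 60000/1001| = 60/1001 frames per second.
Time for a 32-frame gap: 32 ÷ (60/1001) = 8008/15 s.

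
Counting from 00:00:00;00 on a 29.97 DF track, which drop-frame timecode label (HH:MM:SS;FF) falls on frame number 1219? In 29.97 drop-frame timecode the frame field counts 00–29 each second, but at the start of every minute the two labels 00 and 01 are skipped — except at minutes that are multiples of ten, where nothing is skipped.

Each 10-minute DF block holds 10 × 60 × 30 − 9 × 2 = 17982 frames. 1219 ÷ 17982 → 0 full blocks, remainder 1219.
Within the partial block the first minute is 1800 frames and each further minute 1798, so 0 further minute boundaries passed. Total skipped labels = 18 × 0 + 2 × 0 = 0.
Non-drop label index = 1219 + 0 = 1219; at 30 labels/s that is 00:00:40:19, i.e. DF 00:00:40;19.

00:00:40;19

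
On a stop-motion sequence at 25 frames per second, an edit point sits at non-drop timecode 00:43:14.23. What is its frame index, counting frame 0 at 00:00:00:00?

64873

Total seconds to the label: (0 × 3600 + 43 × 60 + 14) = 2594.
Frame index = 2594 × 25 + 23 = 64873.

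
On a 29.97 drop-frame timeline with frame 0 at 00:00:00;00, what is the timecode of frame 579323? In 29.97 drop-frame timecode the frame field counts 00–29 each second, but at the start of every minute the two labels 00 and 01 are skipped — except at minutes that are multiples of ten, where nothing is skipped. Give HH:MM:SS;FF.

05:22:10;03

Each 10-minute DF block holds 10 × 60 × 30 − 9 × 2 = 17982 frames. 579323 ÷ 17982 → 32 full blocks, remainder 3899.
Within the partial block the first minute is 1800 frames and each further minute 1798, so 2 further minute boundaries passed. Total skipped labels = 18 × 32 + 2 × 2 = 580.
Non-drop label index = 579323 + 580 = 579903; at 30 labels/s that is 05:22:10:03, i.e. DF 05:22:10;03.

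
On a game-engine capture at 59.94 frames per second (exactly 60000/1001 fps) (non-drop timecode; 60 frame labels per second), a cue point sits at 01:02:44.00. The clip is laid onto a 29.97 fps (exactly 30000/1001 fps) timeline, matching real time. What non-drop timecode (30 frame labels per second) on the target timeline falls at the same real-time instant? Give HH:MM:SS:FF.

Source frame index: (1×3600 + 2×60 + 44) × 60 + 0 = 225840.
Real time: 225840 / (60000/1001) = 941941/250 s.
Target frame: (941941/250) × (30000/1001) = 112920.
At 30 labels/s: frame 112920 → 01:02:44:00.

01:02:44:00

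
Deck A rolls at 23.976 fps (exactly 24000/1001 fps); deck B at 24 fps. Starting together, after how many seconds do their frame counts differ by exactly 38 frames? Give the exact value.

19019/12 seconds

The gap grows by |24 − 24000/1001| = 24/1001 frames per second.
Time for a 38-frame gap: 38 ÷ (24/1001) = 19019/12 s.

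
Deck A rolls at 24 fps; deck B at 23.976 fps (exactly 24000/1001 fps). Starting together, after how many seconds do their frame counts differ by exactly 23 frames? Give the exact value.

23023/24 seconds

The gap grows by |24000/1001 − 24| = 24/1001 frames per second.
Time for a 23-frame gap: 23 ÷ (24/1001) = 23023/24 s.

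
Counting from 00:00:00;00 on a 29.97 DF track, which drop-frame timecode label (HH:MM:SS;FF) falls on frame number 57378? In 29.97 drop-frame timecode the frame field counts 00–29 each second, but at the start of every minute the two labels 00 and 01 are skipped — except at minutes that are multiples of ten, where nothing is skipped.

00:31:54;14

Ten DF minutes hold 17982 frames, so frame 57378 lies in block 3 (frames 53946–71927) with 3432 frames into that block.
The block's first minute is 1800 frames and the rest 1798 each; 3432 frames reaches minute 1, so 3 × 18 + 1 × 2 = 56 labels have been skipped so far.
Adding those back, label number 57378 + 56 = 57434 at 30 labels/s is 1914 s + 14 f = 0 h 31 min 54 s frame 14, i.e. 00:31:54;14.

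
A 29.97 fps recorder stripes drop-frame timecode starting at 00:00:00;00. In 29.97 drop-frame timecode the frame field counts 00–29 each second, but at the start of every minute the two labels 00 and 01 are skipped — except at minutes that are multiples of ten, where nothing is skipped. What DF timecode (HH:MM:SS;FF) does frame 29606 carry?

00:16:27;26

Each 10-minute DF block holds 10 × 60 × 30 − 9 × 2 = 17982 frames. 29606 ÷ 17982 → 1 full block, remainder 11624.
Within the partial block the first minute is 1800 frames and each further minute 1798, so 6 further minute boundaries passed. Total skipped labels = 18 × 1 + 2 × 6 = 30.
Non-drop label index = 29606 + 30 = 29636; at 30 labels/s that is 00:16:27:26, i.e. DF 00:16:27;26.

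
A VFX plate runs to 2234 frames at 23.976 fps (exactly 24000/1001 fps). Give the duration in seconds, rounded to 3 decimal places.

Running time = 2234 × 1001/24000 = 1118117/12000 s ≈ 93.176 s.

93.176 seconds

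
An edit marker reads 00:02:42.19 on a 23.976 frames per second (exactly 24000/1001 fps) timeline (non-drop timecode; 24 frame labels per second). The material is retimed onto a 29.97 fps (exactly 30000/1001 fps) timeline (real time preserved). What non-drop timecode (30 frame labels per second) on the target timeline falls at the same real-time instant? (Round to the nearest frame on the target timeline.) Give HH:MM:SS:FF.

00:02:42:24

Source frame index: (0×3600 + 2×60 + 42) × 24 + 19 = 3907.
Real time: 3907 / (24000/1001) = 3910907/24000 s.
Target frame: (3910907/24000) × (30000/1001) = 19535/4 ≈ 4883.750 → 4884.
At 30 labels/s: frame 4884 → 00:02:42:24.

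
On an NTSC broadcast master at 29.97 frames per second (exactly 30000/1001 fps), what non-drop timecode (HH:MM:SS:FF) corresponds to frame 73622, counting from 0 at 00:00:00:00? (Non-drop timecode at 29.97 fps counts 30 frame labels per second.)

73622 ÷ 30 = 2454 full seconds, remainder 2 frames.
2454 s = 0 h 40 min 54 s.
Timecode: 00:40:54:02.

00:40:54:02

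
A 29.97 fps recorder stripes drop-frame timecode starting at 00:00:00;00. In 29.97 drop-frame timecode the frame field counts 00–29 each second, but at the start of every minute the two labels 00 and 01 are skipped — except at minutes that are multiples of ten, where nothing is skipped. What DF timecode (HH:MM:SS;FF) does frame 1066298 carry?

09:52:58;24

Ten DF minutes hold 17982 frames, so frame 1066298 lies in block 59 (frames 1060938–1078919) with 5360 frames into that block.
The block's first minute is 1800 frames and the rest 1798 each; 5360 frames reaches minute 2, so 59 × 18 + 2 × 2 = 1066 labels have been skipped so far.
Adding those back, label number 1066298 + 1066 = 1067364 at 30 labels/s is 35578 s + 24 f = 9 h 52 min 58 s frame 24, i.e. 09:52:58;24.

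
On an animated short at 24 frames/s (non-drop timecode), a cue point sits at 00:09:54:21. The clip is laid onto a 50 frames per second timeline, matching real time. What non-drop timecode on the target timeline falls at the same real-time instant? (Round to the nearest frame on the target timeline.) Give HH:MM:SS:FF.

00:09:54:44

Source frame index: (0×3600 + 9×60 + 54) × 24 + 21 = 14277.
Real time: 14277 / (24) = 4759/8 s.
Target frame: (4759/8) × (50) = 118975/4 ≈ 29743.750 → 29744.
At 50 labels/s: frame 29744 → 00:09:54:44.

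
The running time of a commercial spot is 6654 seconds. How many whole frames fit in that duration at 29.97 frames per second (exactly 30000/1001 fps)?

Frames = 6654 × 30000/1001 = 199620000/1001 ≈ 199420.5794.
Complete frames: 199420.

199420 frames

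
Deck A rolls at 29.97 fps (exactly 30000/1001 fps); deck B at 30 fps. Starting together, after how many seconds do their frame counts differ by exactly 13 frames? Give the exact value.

The gap grows by |30 − 30000/1001| = 30/1001 frames per second.
Time for a 13-frame gap: 13 ÷ (30/1001) = 13013/30 s.

13013/30 seconds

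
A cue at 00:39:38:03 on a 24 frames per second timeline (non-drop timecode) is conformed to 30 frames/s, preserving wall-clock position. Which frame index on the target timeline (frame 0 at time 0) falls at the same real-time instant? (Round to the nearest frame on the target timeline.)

Source frame index: (0×3600 + 39×60 + 38) × 24 + 3 = 57075.
Real time: 57075 / (24) = 19025/8 s.
Target frame: (19025/8) × (30) = 285375/4 ≈ 71343.750 → 71344.

frame 71344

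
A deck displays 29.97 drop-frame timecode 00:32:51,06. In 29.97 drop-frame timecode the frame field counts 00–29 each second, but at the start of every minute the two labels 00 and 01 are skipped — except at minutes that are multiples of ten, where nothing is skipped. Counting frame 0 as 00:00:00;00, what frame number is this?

Complete 10-minute blocks: 3, each 17982 frames → 53946.
Remaining 2 whole minutes in the current block: 1800 + 1 × 1798 = 3598 frames.
Within the current minute: 51 × 30 + 6 − 2 = 1534 (labels ;00/;01 skipped at this minute). Total = 53946 + 3598 + 1534 = 59078.

59078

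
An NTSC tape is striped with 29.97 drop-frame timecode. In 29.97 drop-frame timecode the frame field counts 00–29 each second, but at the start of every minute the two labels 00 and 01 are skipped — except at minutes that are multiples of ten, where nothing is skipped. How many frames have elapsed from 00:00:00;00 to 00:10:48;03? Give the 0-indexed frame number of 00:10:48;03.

19425

As if non-drop at 30 labels/s: (0 × 3600 + 10 × 60 + 48) × 30 + 3 = 19443.
Minute boundaries passed: 10; those not divisible by 10: 10 − 1 = 9; dropped labels = 2 × 9 = 18.
Actual frame index = 19443 − 18 = 19425.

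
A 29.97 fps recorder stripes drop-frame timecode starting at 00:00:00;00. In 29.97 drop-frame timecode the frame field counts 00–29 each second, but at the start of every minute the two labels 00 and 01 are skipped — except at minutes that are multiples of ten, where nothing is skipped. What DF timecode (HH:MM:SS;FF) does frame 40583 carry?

Ten DF minutes hold 17982 frames, so frame 40583 lies in block 2 (frames 35964–53945) with 4619 frames into that block.
The block's first minute is 1800 frames and the rest 1798 each; 4619 frames reaches minute 2, so 2 × 18 + 2 × 2 = 40 labels have been skipped so far.
Adding those back, label number 40583 + 40 = 40623 at 30 labels/s is 1354 s + 3 f = 0 h 22 min 34 s frame 3, i.e. 00:22:34;03.

00:22:34;03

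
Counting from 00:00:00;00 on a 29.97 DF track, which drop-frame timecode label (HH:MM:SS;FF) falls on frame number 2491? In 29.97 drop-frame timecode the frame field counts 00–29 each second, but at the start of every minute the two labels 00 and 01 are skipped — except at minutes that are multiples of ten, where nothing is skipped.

00:01:23;03

Each 10-minute DF block holds 10 × 60 × 30 − 9 × 2 = 17982 frames. 2491 ÷ 17982 → 0 full blocks, remainder 2491.
Within the partial block the first minute is 1800 frames and each further minute 1798, so 1 further minute boundary passed. Total skipped labels = 18 × 0 + 2 × 1 = 2.
Non-drop label index = 2491 + 2 = 2493; at 30 labels/s that is 00:01:23:03, i.e. DF 00:01:23;03.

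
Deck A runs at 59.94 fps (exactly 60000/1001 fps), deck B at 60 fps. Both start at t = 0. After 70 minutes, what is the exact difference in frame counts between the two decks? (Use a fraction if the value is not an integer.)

70 min = 4200 s.
A emits 60000/1001 × 4200 = 36000000/143 frames; B emits 60 × 4200 = 252000.
Difference = 36000/143 frames (≈ 251.7483); B is ahead of A.

36000/143 frames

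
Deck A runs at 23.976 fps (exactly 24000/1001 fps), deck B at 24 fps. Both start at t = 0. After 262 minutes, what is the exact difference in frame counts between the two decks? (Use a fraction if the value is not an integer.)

377280/1001 frames

262 min = 15720 s.
A emits 24000/1001 × 15720 = 377280000/1001 frames; B emits 24 × 15720 = 377280.
Difference = 377280/1001 frames (≈ 376.9031); B is ahead of A.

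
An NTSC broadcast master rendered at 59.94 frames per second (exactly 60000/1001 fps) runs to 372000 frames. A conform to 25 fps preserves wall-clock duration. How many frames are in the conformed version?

155155 frames

Target frames = source frames × (target rate / source rate) = 372000 × (25)/(60000/1001) = 372000 × 1001/2400 = 155155.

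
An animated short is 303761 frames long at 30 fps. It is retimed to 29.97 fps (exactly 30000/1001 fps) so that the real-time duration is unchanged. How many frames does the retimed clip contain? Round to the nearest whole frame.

303458 frames

Frames at target rate = 303761 × (30000/1001) / (30) = 303761000/1001 ≈ 303457.542.
Nearest whole frame: 303458.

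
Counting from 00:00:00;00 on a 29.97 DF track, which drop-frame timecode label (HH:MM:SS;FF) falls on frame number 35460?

Each 10-minute DF block holds 10 × 60 × 30 − 9 × 2 = 17982 frames. 35460 ÷ 17982 → 1 full block, remainder 17478.
Within the partial block the first minute is 1800 frames and each further minute 1798, so 9 further minute boundaries passed. Total skipped labels = 18 × 1 + 2 × 9 = 36.
Non-drop label index = 35460 + 36 = 35496; at 30 labels/s that is 00:19:43:06, i.e. DF 00:19:43;06.

00:19:43;06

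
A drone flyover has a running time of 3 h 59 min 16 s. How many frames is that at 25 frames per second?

358900 frames

3 h 59 min 16 s = 14356 s.
Frames = 14356 × 25 = 358900.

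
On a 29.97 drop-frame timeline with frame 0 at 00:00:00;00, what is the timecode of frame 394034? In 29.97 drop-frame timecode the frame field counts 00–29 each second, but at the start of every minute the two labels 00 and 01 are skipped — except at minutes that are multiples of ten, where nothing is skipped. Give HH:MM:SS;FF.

Each 10-minute DF block holds 10 × 60 × 30 − 9 × 2 = 17982 frames. 394034 ÷ 17982 → 21 full blocks, remainder 16412.
Within the partial block the first minute is 1800 frames and each further minute 1798, so 9 further minute boundaries passed. Total skipped labels = 18 × 21 + 2 × 9 = 396.
Non-drop label index = 394034 + 396 = 394430; at 30 labels/s that is 03:39:07:20, i.e. DF 03:39:07;20.

03:39:07;20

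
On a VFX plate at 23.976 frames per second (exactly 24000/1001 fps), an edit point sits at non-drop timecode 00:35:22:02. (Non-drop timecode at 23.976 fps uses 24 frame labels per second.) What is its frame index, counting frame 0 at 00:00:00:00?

Total seconds to the label: (0 × 3600 + 35 × 60 + 22) = 2122.
Frame index = 2122 × 24 + 2 = 50930.

frame 50930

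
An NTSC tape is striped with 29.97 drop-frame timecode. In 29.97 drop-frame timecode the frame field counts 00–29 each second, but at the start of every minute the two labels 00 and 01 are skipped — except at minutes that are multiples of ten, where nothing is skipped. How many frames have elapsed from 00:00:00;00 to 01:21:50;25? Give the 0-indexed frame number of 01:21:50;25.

Complete 10-minute blocks: 8, each 17982 frames → 143856.
Remaining 1 whole minute in the current block: 1800 + 0 × 1798 = 1800 frames.
Within the current minute: 50 × 30 + 25 − 2 = 1523 (labels ;00/;01 skipped at this minute). Total = 143856 + 1800 + 1523 = 147179.

147179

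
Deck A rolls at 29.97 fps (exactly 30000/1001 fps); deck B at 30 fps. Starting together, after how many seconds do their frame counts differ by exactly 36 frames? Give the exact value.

1201.2 seconds

The gap grows by |30 − 30000/1001| = 30/1001 frames per second.
Time for a 36-frame gap: 36 ÷ (30/1001) = 1201.2 s.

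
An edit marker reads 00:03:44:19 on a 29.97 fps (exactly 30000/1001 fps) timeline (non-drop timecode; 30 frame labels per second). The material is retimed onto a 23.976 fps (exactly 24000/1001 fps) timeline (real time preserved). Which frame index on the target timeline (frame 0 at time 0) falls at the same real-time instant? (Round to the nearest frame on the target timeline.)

frame 5391

Source frame index: (0×3600 + 3×60 + 44) × 30 + 19 = 6739.
Real time: 6739 / (30000/1001) = 6745739/30000 s.
Target frame: (6745739/30000) × (24000/1001) = 26956/5 ≈ 5391.200 → 5391.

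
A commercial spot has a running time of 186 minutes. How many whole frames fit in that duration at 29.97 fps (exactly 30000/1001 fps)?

186 min = 11160 s.
Frames = 11160 × 30000/1001 = 334800000/1001 ≈ 334465.5345.
Complete frames: 334465.

334465 frames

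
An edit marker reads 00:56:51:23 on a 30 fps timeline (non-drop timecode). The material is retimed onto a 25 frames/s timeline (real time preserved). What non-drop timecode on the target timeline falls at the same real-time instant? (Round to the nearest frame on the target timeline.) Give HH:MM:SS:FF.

Source frame index: (0×3600 + 56×60 + 51) × 30 + 23 = 102353.
Real time: 102353 / (30) = 102353/30 s.
Target frame: (102353/30) × (25) = 511765/6 ≈ 85294.167 → 85294.
At 25 labels/s: frame 85294 → 00:56:51:19.

00:56:51:19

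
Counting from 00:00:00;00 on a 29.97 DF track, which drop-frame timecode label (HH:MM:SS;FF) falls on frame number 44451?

Ten DF minutes hold 17982 frames, so frame 44451 lies in block 2 (frames 35964–53945) with 8487 frames into that block.
The block's first minute is 1800 frames and the rest 1798 each; 8487 frames reaches minute 4, so 2 × 18 + 4 × 2 = 44 labels have been skipped so far.
Adding those back, label number 44451 + 44 = 44495 at 30 labels/s is 1483 s + 5 f = 0 h 24 min 43 s frame 5, i.e. 00:24:43;05.

00:24:43;05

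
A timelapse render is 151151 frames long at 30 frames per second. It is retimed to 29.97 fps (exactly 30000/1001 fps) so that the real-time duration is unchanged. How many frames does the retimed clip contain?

151000 frames

Target frames = source frames × (target rate / source rate) = 151151 × (30000/1001)/(30) = 151151 × 1000/1001 = 151000.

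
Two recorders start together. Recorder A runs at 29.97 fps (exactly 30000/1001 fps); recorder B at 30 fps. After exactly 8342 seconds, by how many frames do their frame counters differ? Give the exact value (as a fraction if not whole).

250260/1001 frames

A emits 30000/1001 × 8342 = 250260000/1001 frames; B emits 30 × 8342 = 250260.
Difference = 250260/1001 frames (≈ 250.0100); B is ahead of A.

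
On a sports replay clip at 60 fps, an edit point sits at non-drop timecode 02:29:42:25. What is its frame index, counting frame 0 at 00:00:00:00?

Total seconds to the label: (2 × 3600 + 29 × 60 + 42) = 8982.
Frame index = 8982 × 60 + 25 = 538945.

frame 538945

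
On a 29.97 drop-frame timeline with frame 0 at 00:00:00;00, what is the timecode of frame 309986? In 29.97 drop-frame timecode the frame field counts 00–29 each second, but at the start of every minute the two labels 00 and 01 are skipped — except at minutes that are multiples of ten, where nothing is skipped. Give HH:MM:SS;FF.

02:52:23;06

Each 10-minute DF block holds 10 × 60 × 30 − 9 × 2 = 17982 frames. 309986 ÷ 17982 → 17 full blocks, remainder 4292.
Within the partial block the first minute is 1800 frames and each further minute 1798, so 2 further minute boundaries passed. Total skipped labels = 18 × 17 + 2 × 2 = 310.
Non-drop label index = 309986 + 310 = 310296; at 30 labels/s that is 02:52:23:06, i.e. DF 02:52:23;06.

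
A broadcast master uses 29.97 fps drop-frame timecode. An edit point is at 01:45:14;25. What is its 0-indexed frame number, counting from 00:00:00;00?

As if non-drop at 30 labels/s: (1 × 3600 + 45 × 60 + 14) × 30 + 25 = 189445.
Minute boundaries passed: 105; those not divisible by 10: 105 − 10 = 95; dropped labels = 2 × 95 = 190.
Actual frame index = 189445 − 190 = 189255.

189255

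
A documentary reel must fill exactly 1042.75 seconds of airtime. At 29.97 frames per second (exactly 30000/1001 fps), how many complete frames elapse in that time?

Frames = 1042.75 × 30000/1001 = 31282500/1001 ≈ 31251.2488.
Complete frames: 31251.

31251 frames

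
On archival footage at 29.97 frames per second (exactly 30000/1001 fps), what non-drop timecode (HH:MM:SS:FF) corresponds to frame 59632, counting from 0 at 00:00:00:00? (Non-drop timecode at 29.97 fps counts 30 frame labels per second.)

00:33:07:22

59632 ÷ 30 = 1987 full seconds, remainder 22 frames.
1987 s = 0 h 33 min 7 s.
Timecode: 00:33:07:22.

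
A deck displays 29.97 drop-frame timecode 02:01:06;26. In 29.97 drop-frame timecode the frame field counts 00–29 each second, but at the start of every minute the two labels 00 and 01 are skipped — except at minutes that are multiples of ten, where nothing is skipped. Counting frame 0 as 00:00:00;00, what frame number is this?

217788

Complete 10-minute blocks: 12, each 17982 frames → 215784.
Remaining 1 whole minute in the current block: 1800 + 0 × 1798 = 1800 frames.
Within the current minute: 6 × 30 + 26 − 2 = 204 (labels ;00/;01 skipped at this minute). Total = 215784 + 1800 + 204 = 217788.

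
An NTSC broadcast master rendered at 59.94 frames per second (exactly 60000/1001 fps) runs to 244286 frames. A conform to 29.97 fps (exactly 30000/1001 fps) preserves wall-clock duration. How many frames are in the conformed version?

122143 frames

Target frames = source frames × (target rate / source rate) = 244286 × (30000/1001)/(60000/1001) = 244286 × 1/2 = 122143.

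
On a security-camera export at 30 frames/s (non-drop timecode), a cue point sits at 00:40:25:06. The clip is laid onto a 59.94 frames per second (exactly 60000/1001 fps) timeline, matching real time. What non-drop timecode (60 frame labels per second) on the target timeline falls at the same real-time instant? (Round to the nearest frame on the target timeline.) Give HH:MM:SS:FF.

Source frame index: (0×3600 + 40×60 + 25) × 30 + 6 = 72756.
Real time: 72756 / (30) = 12126/5 s.
Target frame: (12126/5) × (60000/1001) = 145512000/1001 ≈ 145366.633 → 145367.
At 60 labels/s: frame 145367 → 00:40:22:47.

00:40:22:47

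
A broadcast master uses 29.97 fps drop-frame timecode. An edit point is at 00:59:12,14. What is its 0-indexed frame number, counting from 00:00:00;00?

106466

Complete 10-minute blocks: 5, each 17982 frames → 89910.
Remaining 9 whole minutes in the current block: 1800 + 8 × 1798 = 16184 frames.
Within the current minute: 12 × 30 + 14 − 2 = 372 (labels ;00/;01 skipped at this minute). Total = 89910 + 16184 + 372 = 106466.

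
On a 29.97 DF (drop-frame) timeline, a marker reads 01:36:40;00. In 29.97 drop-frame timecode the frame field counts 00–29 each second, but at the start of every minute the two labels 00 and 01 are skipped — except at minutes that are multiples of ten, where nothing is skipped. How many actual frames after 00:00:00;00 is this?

As if non-drop at 30 labels/s: (1 × 3600 + 36 × 60 + 40) × 30 + 0 = 174000.
Minute boundaries passed: 96; those not divisible by 10: 96 − 9 = 87; dropped labels = 2 × 87 = 174.
Actual frame index = 174000 − 174 = 173826.

173826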